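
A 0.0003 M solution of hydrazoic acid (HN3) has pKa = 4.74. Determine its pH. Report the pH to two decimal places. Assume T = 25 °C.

pH = 4.18

HN3 ⇌ N3- + H+
Ka = 10^(−4.74) = 1.82 × 10^-5
Let x = [H+] at equilibrium. Ka = x²/(0.0003 − x).
Here C₀/Ka ≈ 16.5, so the small-x approximation fails. Use the quadratic:
x = (−Ka + √(Ka² + 4·Ka·C₀))/2 = 6.54 × 10^-5 M
pH = −log[H+] = −log(6.54 × 10^-5) = 4.18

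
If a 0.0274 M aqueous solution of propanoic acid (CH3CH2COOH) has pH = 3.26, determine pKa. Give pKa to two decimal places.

pKa = 4.95

[H+] = 10^(-3.26) = 5.50 × 10^-4 M
At equilibrium [HA] = 0.0274 − 5.50 × 10^-4 = 2.69 × 10^-2 M
Ka = [H+][A-]/[HA] = (5.50 × 10^-4)² / 2.69 × 10^-2 = 1.12 × 10^-5
pKa = -log(1.12 × 10^-5) = 4.95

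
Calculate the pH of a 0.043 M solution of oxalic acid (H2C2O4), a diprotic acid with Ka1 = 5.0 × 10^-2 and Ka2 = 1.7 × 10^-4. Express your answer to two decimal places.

pH = 1.56

Ka1 ≫ Ka2, so treat the first dissociation as the only significant source of H+.
Ka1 = x²/(0.043 − x) = 5.0 × 10^-2
Solving the quadratic: x = (−Ka1 + √(Ka1² + 4·Ka1·C₀))/2 = 2.77 × 10^-2 M
pH = −log(2.77 × 10^-2) = 1.56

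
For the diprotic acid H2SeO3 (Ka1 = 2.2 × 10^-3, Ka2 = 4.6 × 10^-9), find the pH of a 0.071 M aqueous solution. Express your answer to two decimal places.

pH = 1.94

Ka1 ≫ Ka2, so treat the first dissociation as the only significant source of H+.
Ka1 = x²/(0.071 − x) = 2.2 × 10^-3
Solving the quadratic: x = (−Ka1 + √(Ka1² + 4·Ka1·C₀))/2 = 1.14 × 10^-2 M
pH = −log(1.14 × 10^-2) = 1.94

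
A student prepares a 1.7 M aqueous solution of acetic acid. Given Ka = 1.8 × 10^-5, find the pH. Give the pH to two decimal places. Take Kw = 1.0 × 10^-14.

pH = 2.26

CH3COOH ⇌ CH3COO- + H+
From the ICE table, Ka = x²/(1.7 − x) = 1.8 × 10^-5.
Neglecting x in the denominator: x = √(1.8 × 10^-5 × 1.7) = 5.53 × 10^-3 M
Check: 0.33% ionized — well under 5%, approximation valid.
pH = −log[H+] = −log(5.53 × 10^-3) = 2.26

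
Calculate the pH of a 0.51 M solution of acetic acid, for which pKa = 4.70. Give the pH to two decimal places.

pH = 2.50

CH3COOH ⇌ CH3COO- + H+
Ka = 10^(−4.70) = 2.00 × 10^-5
Let x = [H+] at equilibrium. Ka = x²/(0.51 − x).
Assume x ≪ 0.51: x ≈ √(2.00 × 10^-5 × 0.51) = 3.19 × 10^-3 M
Check: 0.63% ionized — well under 5%, approximation valid.
pH = −log[H+] = −log(3.19 × 10^-3) = 2.50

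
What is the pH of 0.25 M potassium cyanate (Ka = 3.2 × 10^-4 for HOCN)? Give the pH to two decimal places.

OCN- is the conjugate base of the weak acid HOCN.
Kb = Kw/Ka = 1.0×10^-14 / 3.2 × 10^-4 = 3.12 × 10^-11
Kb = [OH-]²/(0.25 − [OH-]) = 3.12 × 10^-11
Assume [OH-] ≪ 0.25: [OH-] ≈ √(3.12 × 10^-11 × 0.25) = 2.79 × 10^-6 M
pOH = −log(2.79 × 10^-6) = 5.55; pH = 14.00 − 5.55 = 8.45

pH = 8.45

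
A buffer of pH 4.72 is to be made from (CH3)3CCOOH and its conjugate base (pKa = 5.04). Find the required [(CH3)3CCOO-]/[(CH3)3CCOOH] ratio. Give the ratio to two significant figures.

ratio = 0.48

pH = pKa + log(r) ⇒ log(r) = 4.72 − 5.04 = -0.32
r = [(CH3)3CCOO-]/[(CH3)3CCOOH] = 10^(-0.32) = 0.479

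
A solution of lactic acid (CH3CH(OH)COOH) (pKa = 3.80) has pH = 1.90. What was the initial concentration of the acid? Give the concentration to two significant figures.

[H+] = 10^(-1.90) = 1.26 × 10^-2 M = x
Ka = 10^(−3.80) = 1.58 × 10^-4
Ka = x²/(C₀ − x) ⇒ C₀ = x + x²/Ka
C₀ = 1.26 × 10^-2 + (1.26 × 10^-2)²/(1.58 × 10^-4) = 1.02 M

C₀ = 1.0 M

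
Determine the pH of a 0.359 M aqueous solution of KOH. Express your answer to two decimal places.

KOH is a strong base; [OH-] = 0.359 M.
pOH = -log(0.359) = 0.44
pH = 14.00 - 0.44 = 13.56

pH = 13.56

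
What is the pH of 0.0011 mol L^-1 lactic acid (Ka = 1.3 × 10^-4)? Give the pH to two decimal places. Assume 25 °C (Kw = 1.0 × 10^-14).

pH = 3.50

CH3CH(OH)COOH ⇌ CH3CH(OH)COO- + H+
Ka = [H+]²/(0.0011 − [H+]) = 1.3 × 10^-4
The 5% rule fails; solving [H+]² + Ka·[H+] − Ka·C₀ = 0 exactly:
[H+] = (−Ka + √(Ka² + 4·Ka·C₀))/2 = 3.19 × 10^-4 M
pH = −log[H+] = −log(3.19 × 10^-4) = 3.50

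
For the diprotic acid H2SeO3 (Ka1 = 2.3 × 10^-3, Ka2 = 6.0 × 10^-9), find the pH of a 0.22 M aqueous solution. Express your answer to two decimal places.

Since Ka1 ≫ Ka2, the first ionization dominates [H+].
Ka1 = x²/(0.22 − x) = 2.3 × 10^-3
Solving the quadratic: x = (−Ka1 + √(Ka1² + 4·Ka1·C₀))/2 = 2.14 × 10^-2 M
pH = −log(2.14 × 10^-2) = 1.67

pH = 1.67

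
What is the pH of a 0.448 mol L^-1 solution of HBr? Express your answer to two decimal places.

pH = 0.35

HBr is a strong acid and dissociates completely, so [H+] = 0.448 M.
pH = -log(0.448) = 0.35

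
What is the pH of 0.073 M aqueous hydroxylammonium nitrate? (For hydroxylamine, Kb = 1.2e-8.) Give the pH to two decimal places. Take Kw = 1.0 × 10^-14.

NH3OH+ is the conjugate acid of the weak base NH2OH.
Ka = Kw/Kb = 1.0×10^-14 / 1.2 × 10^-8 = 8.33 × 10^-7
From the ICE table, Ka = [H+]²/(0.073 − [H+]) = 8.33 × 10^-7.
Neglecting [H+] in the denominator: [H+] = √(8.33 × 10^-7 × 0.073) = 2.47 × 10^-4 M
([H+]/C₀ = 0.34% < 5%, so the approximation holds.)
pH = −log(2.47 × 10^-4) = 3.61

pH = 3.61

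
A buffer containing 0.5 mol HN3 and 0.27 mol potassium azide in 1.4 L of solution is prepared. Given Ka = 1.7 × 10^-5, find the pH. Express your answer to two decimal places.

pKa = −log(1.7 × 10^-5) = 4.770
Using pH = pKa + log([base]/[acid]) with [base]/[acid] = 0.27/0.5:
pH = 4.770 + (-0.268) = 4.50

pH = 4.50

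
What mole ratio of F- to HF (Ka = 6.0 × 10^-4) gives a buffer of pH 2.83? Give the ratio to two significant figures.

ratio = 0.41

pKa = -log(6.0 × 10^-4) = 3.222
pH = pKa + log(r) ⇒ log(r) = 2.83 − 3.222 = -0.392
r = [F-]/[HF] = 10^(-0.392) = 0.406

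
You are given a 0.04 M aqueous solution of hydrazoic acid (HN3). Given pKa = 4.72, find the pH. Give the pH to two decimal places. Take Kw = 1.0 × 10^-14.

pH = 3.06

HN3 ⇌ N3- + H+
Ka = 10^(−4.72) = 1.91 × 10^-5
From the ICE table, Ka = [H+]²/(0.04 − [H+]) = 1.91 × 10^-5.
Assume [H+] ≪ 0.04: [H+] ≈ √(1.91 × 10^-5 × 0.04) = 8.74 × 10^-4 M
pH = −log(8.74 × 10^-4) = 3.06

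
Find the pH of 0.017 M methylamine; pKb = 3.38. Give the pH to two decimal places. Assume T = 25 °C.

CH3NH2 + H2O ⇌ CH3NH3+ + OH-
Kb = 10^(−3.38) = 4.17 × 10^-4
From the ICE table, Kb = [OH-]²/(0.017 − [OH-]) = 4.17 × 10^-4.
[OH-] is not negligible relative to C₀; solve [OH-]² + 0.000417·[OH-] − 7.09e-06 = 0.
[OH-] = (−Kb + √(Kb² + 4·Kb·C₀))/2 = 2.46 × 10^-3 M
pOH = 2.61, so pH = 14.00 − pOH = 11.39

pH = 11.39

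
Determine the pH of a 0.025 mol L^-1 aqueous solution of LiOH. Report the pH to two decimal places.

pH = 12.40

LiOH is a strong base; [OH-] = 0.025 M.
pOH = -log(0.025) = 1.60
pH = 14.00 - 1.60 = 12.40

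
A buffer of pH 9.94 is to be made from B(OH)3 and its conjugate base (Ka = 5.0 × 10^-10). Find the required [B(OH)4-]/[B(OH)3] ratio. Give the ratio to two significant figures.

pKa = -log(5.0 × 10^-10) = 9.301
pH = pKa + log(r) ⇒ log(r) = 9.94 − 9.301 = +0.639
r = [B(OH)4-]/[B(OH)3] = 10^(+0.639) = 4.36

ratio = 4.4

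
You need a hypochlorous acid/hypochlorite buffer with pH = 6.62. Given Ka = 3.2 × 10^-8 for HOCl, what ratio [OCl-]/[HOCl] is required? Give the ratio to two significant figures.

pKa = -log(3.2 × 10^-8) = 7.495
pH = pKa + log(r) ⇒ log(r) = 6.62 − 7.495 = -0.875
r = [OCl-]/[HOCl] = 10^(-0.875) = 0.133

ratio = 0.13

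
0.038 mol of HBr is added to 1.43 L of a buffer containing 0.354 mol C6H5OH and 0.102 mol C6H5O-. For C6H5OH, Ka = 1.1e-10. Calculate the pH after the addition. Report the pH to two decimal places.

pH = 9.17

Added H+ converts C6H5O- to C6H5OH: C6H5OH → 0.392 mol, C6H5O- → 0.064 mol.
pKa = −log(1.1 × 10^-10) = 9.959
Henderson–Hasselbalch with mole ratio 0.064/0.392: pH = 9.959 + (-0.787)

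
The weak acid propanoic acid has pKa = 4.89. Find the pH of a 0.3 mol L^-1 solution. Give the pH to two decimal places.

pH = 2.71

CH3CH2COOH ⇌ CH3CH2COO- + H+
Ka = 10^(−4.89) = 1.29 × 10^-5
From the ICE table, Ka = x²/(0.3 − x) = 1.29 × 10^-5.
Neglecting x in the denominator: x = √(1.29 × 10^-5 × 0.3) = 1.97 × 10^-3 M
pH = −log(1.97 × 10^-3) = 2.71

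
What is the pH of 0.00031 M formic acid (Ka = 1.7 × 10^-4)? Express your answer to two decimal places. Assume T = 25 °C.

HCOOH ⇌ HCOO- + H+
Ka = [H+]²/(0.00031 − [H+]) = 1.7 × 10^-4
The 5% rule fails; solving [H+]² + Ka·[H+] − Ka·C₀ = 0 exactly:
[H+] = (−Ka + √(Ka² + 4·Ka·C₀))/2 = 1.60 × 10^-4 M
pH = −log(1.60 × 10^-4) = 3.80

pH = 3.80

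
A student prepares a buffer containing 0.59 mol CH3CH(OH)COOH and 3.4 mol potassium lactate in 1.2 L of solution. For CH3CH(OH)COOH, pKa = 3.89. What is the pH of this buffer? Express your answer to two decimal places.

pH = 4.65

pH = pKa + log([A⁻]/[HA]) = 3.89 + log(3.4/0.59)
pH = 3.89 + (+0.761) = 4.65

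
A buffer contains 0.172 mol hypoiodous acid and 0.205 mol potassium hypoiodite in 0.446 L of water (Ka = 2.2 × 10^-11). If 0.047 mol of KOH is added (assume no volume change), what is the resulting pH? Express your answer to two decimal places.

After neutralization: n(HOI) = 0.125 mol, n(OI-) = 0.252 mol.
pKa = −log(2.2 × 10^-11) = 10.658
pH = pKa + log(n_OI-/n_HOI) = 10.658 + log(0.252/0.125) = 10.658 + (+0.304)

pH = 10.96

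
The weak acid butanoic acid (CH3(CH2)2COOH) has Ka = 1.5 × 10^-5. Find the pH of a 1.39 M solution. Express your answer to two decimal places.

CH3(CH2)2COOH ⇌ CH3(CH2)2COO- + H+
Ka = [H+]²/(1.39 − [H+]) = 1.5 × 10^-5
Assume [H+] ≪ 1.39: [H+] ≈ √(1.5 × 10^-5 × 1.39) = 4.57 × 10^-3 M
pH = −log(4.57 × 10^-3) = 2.34

pH = 2.34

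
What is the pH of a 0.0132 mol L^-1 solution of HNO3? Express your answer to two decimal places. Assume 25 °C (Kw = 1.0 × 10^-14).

HNO3 is a strong acid and dissociates completely, so [H+] = 0.0132 M.
pH = -log(0.0132) = 1.88

pH = 1.88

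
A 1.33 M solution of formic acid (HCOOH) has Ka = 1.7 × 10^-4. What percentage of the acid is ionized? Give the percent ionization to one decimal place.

1.1%

HCOOH ⇌ HCOO- + H+; let x = [H+] at equilibrium.
x ≈ √(Ka·C₀) = √(1.7 × 10^-4 × 1.33) = 1.50 × 10^-2 M
% ionization = x/C₀ × 100% = 1.50 × 10^-2/1.33 × 100% = 1.1%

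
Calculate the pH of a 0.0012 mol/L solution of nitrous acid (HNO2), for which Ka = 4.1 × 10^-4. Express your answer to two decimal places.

HNO2 ⇌ NO2- + H+
Let x = [H+] at equilibrium. Ka = x²/(0.0012 − x).
x is not negligible relative to C₀; solve x² + 0.00041·x − 4.92e-07 = 0.
x = (−Ka + √(Ka² + 4·Ka·C₀))/2 = 5.26 × 10^-4 M
pH = −log(5.26 × 10^-4) = 3.28

pH = 3.28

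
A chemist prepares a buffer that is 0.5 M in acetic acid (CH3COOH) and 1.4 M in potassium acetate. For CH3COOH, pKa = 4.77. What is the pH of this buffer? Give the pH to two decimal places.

pH = pKa + log([A⁻]/[HA]) = 4.77 + log(1.4/0.5)
pH = 4.77 + (+0.447) = 5.22

pH = 5.22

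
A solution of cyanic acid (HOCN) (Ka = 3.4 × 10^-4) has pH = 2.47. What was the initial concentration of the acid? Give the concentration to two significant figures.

[H+] = 10^(-2.47) = 3.39 × 10^-3 M = x
Ka = x²/(C₀ − x) ⇒ C₀ = x + x²/Ka
C₀ = 3.39 × 10^-3 + (3.39 × 10^-3)²/(3.4 × 10^-4) = 3.72 × 10^-2 M

C₀ = 3.7 × 10^-2 M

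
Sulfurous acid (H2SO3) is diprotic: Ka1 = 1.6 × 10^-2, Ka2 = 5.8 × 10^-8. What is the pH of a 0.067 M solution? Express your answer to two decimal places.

pH = 1.59

Since Ka1 ≫ Ka2, the first ionization dominates [H+].
Ka1 = x²/(0.067 − x) = 1.6 × 10^-2
Solving the quadratic: x = (−Ka1 + √(Ka1² + 4·Ka1·C₀))/2 = 2.57 × 10^-2 M
pH = −log(2.57 × 10^-2) = 1.59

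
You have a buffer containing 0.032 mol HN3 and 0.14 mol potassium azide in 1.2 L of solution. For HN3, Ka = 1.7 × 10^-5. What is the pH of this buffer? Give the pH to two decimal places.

pH = 5.41

pKa = −log(1.7 × 10^-5) = 4.770
Using pH = pKa + log([base]/[acid]) with [base]/[acid] = 0.14/0.032:
pH = 4.770 + (+0.641) = 5.41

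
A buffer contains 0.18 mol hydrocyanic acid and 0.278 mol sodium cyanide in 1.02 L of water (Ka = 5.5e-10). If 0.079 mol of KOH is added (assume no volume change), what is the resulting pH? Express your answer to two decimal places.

pH = 9.81

After neutralization: n(HCN) = 0.101 mol, n(CN-) = 0.357 mol.
pKa = −log(5.5 × 10^-10) = 9.260
Henderson–Hasselbalch with mole ratio 0.357/0.101: pH = 9.260 + (+0.548)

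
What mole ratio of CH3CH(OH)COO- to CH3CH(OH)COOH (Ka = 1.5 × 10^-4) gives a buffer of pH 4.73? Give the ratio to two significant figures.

ratio = 8.1

pKa = -log(1.5 × 10^-4) = 3.824
pH = pKa + log(r) ⇒ log(r) = 4.73 − 3.824 = +0.906
r = [CH3CH(OH)COO-]/[CH3CH(OH)COOH] = 10^(+0.906) = 8.05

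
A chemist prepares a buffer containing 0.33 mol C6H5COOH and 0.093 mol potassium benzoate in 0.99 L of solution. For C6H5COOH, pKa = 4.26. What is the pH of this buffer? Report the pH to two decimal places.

pH = pKa + log([A⁻]/[HA]) = 4.26 + log(0.093/0.33)
pH = 4.26 + (-0.550) = 3.71

pH = 3.71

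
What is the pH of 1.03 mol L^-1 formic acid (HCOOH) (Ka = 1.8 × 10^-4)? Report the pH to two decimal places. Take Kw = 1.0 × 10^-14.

pH = 1.87

HCOOH ⇌ HCOO- + H+
From the ICE table, Ka = x²/(1.03 − x) = 1.8 × 10^-4.
Since Ka ≪ C₀, x ≈ √(Ka·C₀) = 1.36 × 10^-2 M.
(x/C₀ = 1.3% < 5%, so the approximation holds.)
pH = −log[H+] = −log(1.36 × 10^-2) = 1.87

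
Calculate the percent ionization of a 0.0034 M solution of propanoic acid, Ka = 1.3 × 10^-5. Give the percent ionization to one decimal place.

CH3CH2COOH ⇌ CH3CH2COO- + H+; let x = [H+] at equilibrium.
Ka = x²/(C₀ − x); solving the quadratic gives x = 2.04 × 10^-4 M.
Fraction ionized = 2.04 × 10^-4 / 0.0034 = 0.0600 → 6.0%

6.0%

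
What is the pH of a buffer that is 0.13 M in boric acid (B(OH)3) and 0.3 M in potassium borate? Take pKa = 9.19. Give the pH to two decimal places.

Henderson–Hasselbalch: pH = pKa + log([B(OH)4-]/[B(OH)3]) = 9.19 + log(0.3/0.13)
pH = 9.19 + (+0.363) = 9.55

pH = 9.55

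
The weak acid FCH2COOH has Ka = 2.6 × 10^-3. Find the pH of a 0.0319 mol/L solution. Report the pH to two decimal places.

FCH2COOH ⇌ FCH2COO- + H+
Ka = [H+]²/(0.0319 − [H+]) = 2.6 × 10^-3
The 5% rule fails; solving [H+]² + Ka·[H+] − Ka·C₀ = 0 exactly:
[H+] = (−Ka + √(Ka² + 4·Ka·C₀))/2 = 7.90 × 10^-3 M
pH = −log(7.90 × 10^-3) = 2.10

pH = 2.10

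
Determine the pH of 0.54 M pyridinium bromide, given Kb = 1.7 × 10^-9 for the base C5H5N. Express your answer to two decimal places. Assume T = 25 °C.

C5H5NH+ is the conjugate acid of the weak base C5H5N.
Ka = Kw/Kb = 1.0×10^-14 / 1.7 × 10^-9 = 5.88 × 10^-6
Ka = x²/(0.54 − x) = 5.88 × 10^-6
Neglecting x in the denominator: x = √(5.88 × 10^-6 × 0.54) = 1.78 × 10^-3 M
Check: 0.33% ionized — well under 5%, approximation valid.
pH = −log(1.78 × 10^-3) = 2.75

pH = 2.75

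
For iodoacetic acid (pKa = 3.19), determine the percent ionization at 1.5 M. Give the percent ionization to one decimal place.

ICH2COOH ⇌ ICH2COO- + H+; let x = [H+] at equilibrium.
Ka = 10^(−3.19) = 6.46 × 10^-4
x ≈ √(Ka·C₀) = √(6.46 × 10^-4 × 1.5) = 3.11 × 10^-2 M
% ionization = x/C₀ × 100% = 3.11 × 10^-2/1.5 × 100% = 2.1%

2.1%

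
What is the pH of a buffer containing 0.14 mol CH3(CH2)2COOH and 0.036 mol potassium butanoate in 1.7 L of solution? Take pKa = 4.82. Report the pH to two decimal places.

pH = 4.23

Using pH = pKa + log([base]/[acid]) with [base]/[acid] = 0.036/0.14:
pH = 4.82 + (-0.590) = 4.23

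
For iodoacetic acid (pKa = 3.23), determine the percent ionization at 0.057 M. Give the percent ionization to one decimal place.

ICH2COOH ⇌ ICH2COO- + H+; let x = [H+] at equilibrium.
Ka = 10^(−3.23) = 5.89 × 10^-4
Solve x² + 0.000589x − 3.36e-05 = 0 → x = 5.51 × 10^-3 M
% ionization = x/C₀ × 100% = 5.51 × 10^-3/0.057 × 100% = 9.7%

9.7%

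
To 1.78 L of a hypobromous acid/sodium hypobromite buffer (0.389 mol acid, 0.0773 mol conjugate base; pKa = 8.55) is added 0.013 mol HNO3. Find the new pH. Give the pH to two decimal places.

After neutralization: n(HOBr) = 0.402 mol, n(OBr-) = 0.0643 mol.
pH = pKa + log(n_OBr-/n_HOBr) = 8.55 + log(0.0643/0.402) = 8.55 + (-0.796)

pH = 7.75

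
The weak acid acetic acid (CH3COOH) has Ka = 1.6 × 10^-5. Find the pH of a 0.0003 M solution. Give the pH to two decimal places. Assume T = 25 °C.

CH3COOH ⇌ CH3COO- + H+
Ka = [H+]²/(0.0003 − [H+]) = 1.6 × 10^-5
The 5% rule fails; solving [H+]² + Ka·[H+] − Ka·C₀ = 0 exactly:
[H+] = (−Ka + √(Ka² + 4·Ka·C₀))/2 = 6.17 × 10^-5 M
pH = −log(6.17 × 10^-5) = 4.21

pH = 4.21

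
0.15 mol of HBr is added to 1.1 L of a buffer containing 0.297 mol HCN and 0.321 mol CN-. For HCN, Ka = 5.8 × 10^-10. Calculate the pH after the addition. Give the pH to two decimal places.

Added H+ converts CN- to HCN: HCN → 0.447 mol, CN- → 0.171 mol.
pKa = −log(5.8 × 10^-10) = 9.237
Henderson–Hasselbalch with mole ratio 0.171/0.447: pH = 9.237 + (-0.417)

pH = 8.82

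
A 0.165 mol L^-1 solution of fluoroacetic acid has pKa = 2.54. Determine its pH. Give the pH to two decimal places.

FCH2COOH ⇌ FCH2COO- + H+
Ka = 10^(−2.54) = 2.88 × 10^-3
Ka = x²/(0.165 − x) = 2.88 × 10^-3
x is not negligible relative to C₀; solve x² + 0.00288·x − 0.000475 = 0.
x = (−Ka + √(Ka² + 4·Ka·C₀))/2 = 2.04 × 10^-2 M
pH = −log(2.04 × 10^-2) = 1.69

pH = 1.69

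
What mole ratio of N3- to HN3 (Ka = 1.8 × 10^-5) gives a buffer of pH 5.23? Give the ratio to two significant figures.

pKa = -log(1.8 × 10^-5) = 4.745
pH = pKa + log(r) ⇒ log(r) = 5.23 − 4.745 = +0.485
r = [N3-]/[HN3] = 10^(+0.485) = 3.05

ratio = 3.1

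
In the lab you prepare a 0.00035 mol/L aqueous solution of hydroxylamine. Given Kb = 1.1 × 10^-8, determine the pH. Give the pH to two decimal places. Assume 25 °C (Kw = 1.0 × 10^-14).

NH2OH + H2O ⇌ NH3OH+ + OH-
Kb = [OH-]²/(0.00035 − [OH-]) = 1.1 × 10^-8
Since Kb ≪ C₀, [OH-] ≈ √(Kb·C₀) = 1.96 × 10^-6 M.
Check: 0.56% ionized — well under 5%, approximation valid.
pOH = 5.71, so pH = 14.00 − pOH = 8.29

pH = 8.29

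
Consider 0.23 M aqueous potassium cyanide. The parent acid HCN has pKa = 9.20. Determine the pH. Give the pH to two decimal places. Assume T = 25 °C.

pH = 11.28

CN- is the conjugate base of the weak acid HCN.
Ka = 10^(−9.20) = 6.31 × 10^-10
Kb = Kw/Ka = 1.0×10^-14 / 6.31 × 10^-10 = 1.58 × 10^-5
From the ICE table, Kb = [OH-]²/(0.23 − [OH-]) = 1.58 × 10^-5.
Since Kb ≪ C₀, [OH-] ≈ √(Kb·C₀) = 1.91 × 10^-3 M.
pOH = 2.72, so pH = 14.00 − pOH = 11.28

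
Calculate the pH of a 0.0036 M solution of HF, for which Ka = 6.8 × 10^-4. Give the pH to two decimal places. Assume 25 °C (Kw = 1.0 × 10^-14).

pH = 2.90

HF ⇌ F- + H+
Ka = x²/(0.0036 − x) = 6.8 × 10^-4
Here C₀/Ka ≈ 5.29, so the small-x approximation fails. Use the quadratic:
x = [−0.00068 + √(0.00068² + 9.79e-06)]/2 = 1.26 × 10^-3 M
pH = −log[H+] = −log(1.26 × 10^-3) = 2.90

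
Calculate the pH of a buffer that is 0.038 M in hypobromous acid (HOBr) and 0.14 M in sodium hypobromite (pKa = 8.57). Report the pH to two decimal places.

pH = 9.14

pH = pKa + log([A⁻]/[HA]) = 8.57 + log(0.14/0.038)
pH = 8.57 + (+0.566) = 9.14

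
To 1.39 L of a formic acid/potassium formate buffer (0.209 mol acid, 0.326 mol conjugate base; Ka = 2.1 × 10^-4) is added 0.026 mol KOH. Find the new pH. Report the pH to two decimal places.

After neutralization: n(HCOOH) = 0.183 mol, n(HCOO-) = 0.352 mol.
pKa = −log(2.1 × 10^-4) = 3.678
pH = pKa + log([A⁻]/[HA]) = 3.678 + log(0.352/0.183) = 3.678 +0.284

pH = 3.96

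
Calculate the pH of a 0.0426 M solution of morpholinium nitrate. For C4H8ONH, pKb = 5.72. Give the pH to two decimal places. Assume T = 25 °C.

pH = 4.83

C4H8ONH2+ is the conjugate acid of the weak base C4H8ONH.
Kb = 10^(−5.72) = 1.91 × 10^-6
Ka = Kw/Kb = 1.0×10^-14 / 1.91 × 10^-6 = 5.24 × 10^-9
From the ICE table, Ka = x²/(0.0426 − x) = 5.24 × 10^-9.
Since Ka ≪ C₀, x ≈ √(Ka·C₀) = 1.49 × 10^-5 M.
pH = −log[H+] = −log(1.49 × 10^-5) = 4.83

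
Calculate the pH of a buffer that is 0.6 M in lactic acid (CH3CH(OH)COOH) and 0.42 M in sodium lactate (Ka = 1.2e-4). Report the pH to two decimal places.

pKa = −log(1.2 × 10^-4) = 3.921
Using pH = pKa + log([base]/[acid]) with [base]/[acid] = 0.42/0.6:
pH = 3.921 + (-0.155) = 3.77

pH = 3.77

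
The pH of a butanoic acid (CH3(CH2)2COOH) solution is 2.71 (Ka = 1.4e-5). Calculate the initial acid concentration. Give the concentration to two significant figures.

[H+] = 10^(-2.71) = 1.95 × 10^-3 M = x
Ka = x²/(C₀ − x) ⇒ C₀ = x + x²/Ka
C₀ = 1.95 × 10^-3 + (1.95 × 10^-3)²/(1.4 × 10^-5) = 2.74 × 10^-1 M

C₀ = 2.7 × 10^-1 M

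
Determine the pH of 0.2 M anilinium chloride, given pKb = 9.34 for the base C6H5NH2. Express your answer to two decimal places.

pH = 2.68

C6H5NH3+ is the conjugate acid of the weak base C6H5NH2.
Kb = 10^(−9.34) = 4.57 × 10^-10
Ka = Kw/Kb = 1.0×10^-14 / 4.57 × 10^-10 = 2.19 × 10^-5
From the ICE table, Ka = x²/(0.2 − x) = 2.19 × 10^-5.
Assume x ≪ 0.2: x ≈ √(2.19 × 10^-5 × 0.2) = 2.09 × 10^-3 M
(x/C₀ = 1% < 5%, so the approximation holds.)
pH = −log(2.09 × 10^-3) = 2.68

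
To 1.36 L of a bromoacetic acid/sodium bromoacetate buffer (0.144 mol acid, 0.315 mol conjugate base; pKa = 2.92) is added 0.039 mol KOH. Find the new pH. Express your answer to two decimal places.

After neutralization: n(BrCH2COOH) = 0.105 mol, n(BrCH2COO-) = 0.354 mol.
pH = pKa + log(n_BrCH2COO-/n_BrCH2COOH) = 2.92 + log(0.354/0.105) = 2.92 + (+0.528)

pH = 3.45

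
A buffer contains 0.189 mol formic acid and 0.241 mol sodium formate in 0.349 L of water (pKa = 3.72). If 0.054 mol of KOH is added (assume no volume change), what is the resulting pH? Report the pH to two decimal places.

After neutralization: n(HCOOH) = 0.135 mol, n(HCOO-) = 0.295 mol.
pH = pKa + log([A⁻]/[HA]) = 3.72 + log(0.295/0.135) = 3.72 +0.339

pH = 4.06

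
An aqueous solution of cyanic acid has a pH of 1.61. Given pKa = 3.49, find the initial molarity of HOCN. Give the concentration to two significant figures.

[H+] = 10^(-1.61) = 2.45 × 10^-2 M = x
Ka = 10^(−3.49) = 3.24 × 10^-4
Ka = x²/(C₀ − x) ⇒ C₀ = x + x²/Ka
C₀ = 2.45 × 10^-2 + (2.45 × 10^-2)²/(3.24 × 10^-4) = 1.88 M

C₀ = 1.9 M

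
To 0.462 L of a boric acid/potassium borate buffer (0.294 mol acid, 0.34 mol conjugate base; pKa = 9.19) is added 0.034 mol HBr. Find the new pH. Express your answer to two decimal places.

pH = 9.16

Added H+ converts B(OH)4- to B(OH)3: B(OH)3 → 0.328 mol, B(OH)4- → 0.306 mol.
Henderson–Hasselbalch with mole ratio 0.306/0.328: pH = 9.19 + (-0.030)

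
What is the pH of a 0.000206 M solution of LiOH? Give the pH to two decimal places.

pH = 10.31

LiOH is a strong base; [OH-] = 0.000206 M.
pOH = -log(0.000206) = 3.69
pH = 14.00 - 3.69 = 10.31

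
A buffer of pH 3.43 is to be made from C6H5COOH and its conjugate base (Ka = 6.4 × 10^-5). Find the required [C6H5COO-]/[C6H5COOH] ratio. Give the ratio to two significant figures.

ratio = 0.17

pKa = -log(6.4 × 10^-5) = 4.194
pH = pKa + log(r) ⇒ log(r) = 3.43 − 4.194 = -0.764
r = [C6H5COO-]/[C6H5COOH] = 10^(-0.764) = 0.172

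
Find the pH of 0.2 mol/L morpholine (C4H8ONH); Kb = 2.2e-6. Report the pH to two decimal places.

pH = 10.82

C4H8ONH + H2O ⇌ C4H8ONH2+ + OH-
Kb = [OH-]²/(0.2 − [OH-]) = 2.2 × 10^-6
Assume [OH-] ≪ 0.2: [OH-] ≈ √(2.2 × 10^-6 × 0.2) = 6.63 × 10^-4 M
Check: 0.33% ionized — well under 5%, approximation valid.
pOH = −log(6.63 × 10^-4) = 3.18; pH = 14.00 − 3.18 = 10.82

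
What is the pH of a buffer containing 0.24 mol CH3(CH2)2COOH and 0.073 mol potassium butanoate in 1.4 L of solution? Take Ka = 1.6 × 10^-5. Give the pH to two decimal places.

pKa = −log(1.6 × 10^-5) = 4.796
Using pH = pKa + log([base]/[acid]) with [base]/[acid] = 0.073/0.24:
pH = 4.796 + (-0.517) = 4.28

pH = 4.28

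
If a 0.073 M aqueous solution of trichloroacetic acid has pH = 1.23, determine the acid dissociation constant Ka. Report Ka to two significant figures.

[H+] = 10^(-1.23) = 5.89 × 10^-2 M
At equilibrium [HA] = 0.073 − 5.89 × 10^-2 = 1.41 × 10^-2 M
Ka = [H+][A-]/[HA] = (5.89 × 10^-2)² / 1.41 × 10^-2 = 2.5 × 10^-1

Ka = 2.5 × 10^-1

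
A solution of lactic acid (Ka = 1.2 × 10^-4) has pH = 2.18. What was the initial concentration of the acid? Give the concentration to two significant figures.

C₀ = 3.7 × 10^-1 M

[H+] = 10^(-2.18) = 6.61 × 10^-3 M = x
Ka = x²/(C₀ − x) ⇒ C₀ = x + x²/Ka
C₀ = 6.61 × 10^-3 + (6.61 × 10^-3)²/(1.2 × 10^-4) = 3.71 × 10^-1 M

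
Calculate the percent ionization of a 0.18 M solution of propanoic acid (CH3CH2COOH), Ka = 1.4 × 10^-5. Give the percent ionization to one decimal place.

CH3CH2COOH ⇌ CH3CH2COO- + H+; let x = [H+] at equilibrium.
x ≈ √(Ka·C₀) = √(1.4 × 10^-5 × 0.18) = 1.59 × 10^-3 M
Fraction ionized = 1.59 × 10^-3 / 0.18 = 0.0088 → 0.9%

0.9%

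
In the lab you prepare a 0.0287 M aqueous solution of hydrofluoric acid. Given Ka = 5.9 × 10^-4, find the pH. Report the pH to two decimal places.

pH = 2.42

HF ⇌ F- + H+
Ka = [H+]²/(0.0287 − [H+]) = 5.9 × 10^-4
The 5% rule fails; solving [H+]² + Ka·[H+] − Ka·C₀ = 0 exactly:
[H+] = [−0.00059 + √(0.00059² + 6.77e-05)]/2 = 3.83 × 10^-3 M
pH = −log(3.83 × 10^-3) = 2.42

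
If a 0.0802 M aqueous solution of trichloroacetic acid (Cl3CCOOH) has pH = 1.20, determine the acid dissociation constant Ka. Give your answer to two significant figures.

[H+] = 10^(-1.20) = 6.31 × 10^-2 M
At equilibrium [HA] = 0.0802 − 6.31 × 10^-2 = 1.71 × 10^-2 M
Ka = [H+][A-]/[HA] = (6.31 × 10^-2)² / 1.71 × 10^-2 = 2.3 × 10^-1

Ka = 2.3 × 10^-1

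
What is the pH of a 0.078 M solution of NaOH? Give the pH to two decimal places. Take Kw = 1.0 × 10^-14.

NaOH is a strong base; [OH-] = 0.078 M.
pOH = -log(0.078) = 1.11
pH = 14.00 - 1.11 = 12.89

pH = 12.89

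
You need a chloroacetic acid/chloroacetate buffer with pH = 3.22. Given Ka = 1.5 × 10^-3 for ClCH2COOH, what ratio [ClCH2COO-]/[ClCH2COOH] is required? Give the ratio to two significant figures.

pKa = -log(1.5 × 10^-3) = 2.824
pH = pKa + log(r) ⇒ log(r) = 3.22 − 2.824 = +0.396
r = [ClCH2COO-]/[ClCH2COOH] = 10^(+0.396) = 2.49

ratio = 2.5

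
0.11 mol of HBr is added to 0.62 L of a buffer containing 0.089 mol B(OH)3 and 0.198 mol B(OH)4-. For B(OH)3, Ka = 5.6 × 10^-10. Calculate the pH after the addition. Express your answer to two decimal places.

Added H+ converts B(OH)4- to B(OH)3: B(OH)3 → 0.199 mol, B(OH)4- → 0.088 mol.
pKa = −log(5.6 × 10^-10) = 9.252
pH = pKa + log(n_B(OH)4-/n_B(OH)3) = 9.252 + log(0.088/0.199) = 9.252 + (-0.354)

pH = 8.90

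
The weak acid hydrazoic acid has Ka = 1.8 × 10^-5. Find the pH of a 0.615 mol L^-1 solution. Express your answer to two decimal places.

HN3 ⇌ N3- + H+
From the ICE table, Ka = [H+]²/(0.615 − [H+]) = 1.8 × 10^-5.
Neglecting [H+] in the denominator: [H+] = √(1.8 × 10^-5 × 0.615) = 3.33 × 10^-3 M
Check: 0.54% ionized — well under 5%, approximation valid.
pH = −log[H+] = −log(3.33 × 10^-3) = 2.48

pH = 2.48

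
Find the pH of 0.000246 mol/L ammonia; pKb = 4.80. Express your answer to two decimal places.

NH3 + H2O ⇌ NH4+ + OH-
Kb = 10^(−4.80) = 1.58 × 10^-5
Kb = [OH-]²/(0.000246 − [OH-]) = 1.58 × 10^-5
Here C₀/Kb ≈ 15.6, so the small-[OH-] approximation fails. Use the quadratic:
[OH-] = (−Kb + √(Kb² + 4·Kb·C₀))/2 = 5.49 × 10^-5 M
pOH = 4.26, so pH = 14.00 − pOH = 9.74

pH = 9.74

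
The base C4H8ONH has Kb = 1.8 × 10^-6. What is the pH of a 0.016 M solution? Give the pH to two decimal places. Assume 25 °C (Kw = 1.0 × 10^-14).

C4H8ONH + H2O ⇌ C4H8ONH2+ + OH-
Kb = [OH-]²/(0.016 − [OH-]) = 1.8 × 10^-6
Since Kb ≪ C₀, [OH-] ≈ √(Kb·C₀) = 1.70 × 10^-4 M.
([OH-]/C₀ = 1.1% < 5%, so the approximation holds.)
pOH = −log(1.70 × 10^-4) = 3.77; pH = 14.00 − 3.77 = 10.23

pH = 10.23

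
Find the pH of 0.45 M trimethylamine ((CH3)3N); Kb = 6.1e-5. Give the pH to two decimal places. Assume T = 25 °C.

pH = 11.72

(CH3)3N + H2O ⇌ (CH3)3NH+ + OH-
Kb = [OH-]²/(0.45 − [OH-]) = 6.1 × 10^-5
Since Kb ≪ C₀, [OH-] ≈ √(Kb·C₀) = 5.24 × 10^-3 M.
([OH-]/C₀ = 1.2% < 5%, so the approximation holds.)
pOH = −log(5.24 × 10^-3) = 2.28; pH = 14.00 − 2.28 = 11.72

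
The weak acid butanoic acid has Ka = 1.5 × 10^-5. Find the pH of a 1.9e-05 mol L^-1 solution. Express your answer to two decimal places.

CH3(CH2)2COOH ⇌ CH3(CH2)2COO- + H+
Ka = [H+]²/(1.9e-05 − [H+]) = 1.5 × 10^-5
[H+] is not negligible relative to C₀; solve [H+]² + 1.5e-05·[H+] − 2.85e-10 = 0.
[H+] = (−Ka + √(Ka² + 4·Ka·C₀))/2 = 1.10 × 10^-5 M
pH = −log[H+] = −log(1.10 × 10^-5) = 4.96

pH = 4.96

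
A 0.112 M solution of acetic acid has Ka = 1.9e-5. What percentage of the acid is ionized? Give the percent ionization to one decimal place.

CH3COOH ⇌ CH3COO- + H+; let x = [H+] at equilibrium.
x ≈ √(Ka·C₀) = √(1.9 × 10^-5 × 0.112) = 1.46 × 10^-3 M
% ionization = x/C₀ × 100% = 1.46 × 10^-3/0.112 × 100% = 1.3%

1.3%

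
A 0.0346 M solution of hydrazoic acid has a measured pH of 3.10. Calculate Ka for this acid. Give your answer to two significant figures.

Ka = 1.9 × 10^-5

[H+] = 10^(-3.10) = 7.94 × 10^-4 M
At equilibrium [HA] = 0.0346 − 7.94 × 10^-4 = 3.38 × 10^-2 M
Ka = [H+][A-]/[HA] = (7.94 × 10^-4)² / 3.38 × 10^-2 = 1.9 × 10^-5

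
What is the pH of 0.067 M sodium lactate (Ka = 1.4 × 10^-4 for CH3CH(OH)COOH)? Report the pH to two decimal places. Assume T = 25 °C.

pH = 8.34

CH3CH(OH)COO- is the conjugate base of the weak acid CH3CH(OH)COOH.
Kb = Kw/Ka = 1.0×10^-14 / 1.4 × 10^-4 = 7.14 × 10^-11
Kb = x²/(0.067 − x) = 7.14 × 10^-11
Neglecting x in the denominator: x = √(7.14 × 10^-11 × 0.067) = 2.19 × 10^-6 M
(x/C₀ = 0.0033% < 5%, so the approximation holds.)
pOH = 5.66, so pH = 14.00 − pOH = 8.34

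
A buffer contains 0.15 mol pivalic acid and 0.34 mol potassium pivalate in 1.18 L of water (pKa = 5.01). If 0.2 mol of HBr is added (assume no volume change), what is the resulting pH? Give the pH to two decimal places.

pH = 4.61

Added H+ converts (CH3)3CCOO- to (CH3)3CCOOH: (CH3)3CCOOH → 0.35 mol, (CH3)3CCOO- → 0.14 mol.
pH = pKa + log(n_(CH3)3CCOO-/n_(CH3)3CCOOH) = 5.01 + log(0.14/0.35) = 5.01 + (-0.398)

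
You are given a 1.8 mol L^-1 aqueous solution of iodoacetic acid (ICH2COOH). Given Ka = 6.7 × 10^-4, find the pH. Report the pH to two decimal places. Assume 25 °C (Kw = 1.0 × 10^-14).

pH = 1.46

ICH2COOH ⇌ ICH2COO- + H+
Ka = [H+]²/(1.8 − [H+]) = 6.7 × 10^-4
Neglecting [H+] in the denominator: [H+] = √(6.7 × 10^-4 × 1.8) = 3.47 × 10^-2 M
Check: 1.9% ionized — well under 5%, approximation valid.
pH = −log(3.47 × 10^-2) = 1.46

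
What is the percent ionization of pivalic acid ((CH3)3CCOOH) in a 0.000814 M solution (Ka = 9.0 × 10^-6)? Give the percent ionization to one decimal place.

10.0%

(CH3)3CCOOH ⇌ (CH3)3CCOO- + H+; let x = [H+] at equilibrium.
Ka = x²/(C₀ − x); solving the quadratic gives x = 8.12 × 10^-5 M.
% ionization = x/C₀ × 100% = 8.12 × 10^-5/0.000814 × 100% = 10.0%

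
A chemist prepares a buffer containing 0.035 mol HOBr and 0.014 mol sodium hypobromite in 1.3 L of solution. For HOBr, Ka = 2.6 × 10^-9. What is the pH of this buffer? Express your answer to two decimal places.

pKa = −log(2.6 × 10^-9) = 8.585
Henderson–Hasselbalch: pH = pKa + log([OBr-]/[HOBr]) = 8.585 + log(0.014/0.035)
pH = 8.585 + (-0.398) = 8.19

pH = 8.19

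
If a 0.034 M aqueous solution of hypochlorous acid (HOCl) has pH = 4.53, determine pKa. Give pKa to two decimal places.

[H+] = 10^(-4.53) = 2.95 × 10^-5 M
At equilibrium [HA] = 0.034 − 2.95 × 10^-5 = 3.40 × 10^-2 M
Ka = [H+][A-]/[HA] = (2.95 × 10^-5)² / 3.40 × 10^-2 = 2.56 × 10^-8
pKa = -log(2.56 × 10^-8) = 7.59

pKa = 7.59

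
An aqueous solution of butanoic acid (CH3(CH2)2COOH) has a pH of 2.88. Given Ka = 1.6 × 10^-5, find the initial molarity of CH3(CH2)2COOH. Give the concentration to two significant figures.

[H+] = 10^(-2.88) = 1.32 × 10^-3 M = x
Ka = x²/(C₀ − x) ⇒ C₀ = x + x²/Ka
C₀ = 1.32 × 10^-3 + (1.32 × 10^-3)²/(1.6 × 10^-5) = 1.10 × 10^-1 M

C₀ = 1.1 × 10^-1 M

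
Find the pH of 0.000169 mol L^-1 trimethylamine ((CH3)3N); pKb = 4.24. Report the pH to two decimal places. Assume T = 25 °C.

pH = 9.87

(CH3)3N + H2O ⇌ (CH3)3NH+ + OH-
Kb = 10^(−4.24) = 5.75 × 10^-5
Let x = [OH-] at equilibrium. Kb = x²/(0.000169 − x).
Here C₀/Kb ≈ 2.94, so the small-x approximation fails. Use the quadratic:
x = (−Kb + √(Kb² + 4·Kb·C₀))/2 = 7.39 × 10^-5 M
pOH = 4.13, so pH = 14.00 − pOH = 9.87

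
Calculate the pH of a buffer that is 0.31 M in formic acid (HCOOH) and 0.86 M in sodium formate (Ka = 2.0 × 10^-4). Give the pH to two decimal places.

pH = 4.14

pKa = −log(2.0 × 10^-4) = 3.699
Henderson–Hasselbalch: pH = pKa + log([HCOO-]/[HCOOH]) = 3.699 + log(0.86/0.31)
pH = 3.699 + (+0.443) = 4.14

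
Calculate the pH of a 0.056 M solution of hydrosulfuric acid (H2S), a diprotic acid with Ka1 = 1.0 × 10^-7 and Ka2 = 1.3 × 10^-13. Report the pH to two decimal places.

Ka1 ≫ Ka2, so treat the first dissociation as the only significant source of H+.
Ka1 = x²/(0.056 − x) = 1.0 × 10^-7
x ≈ √(1.0 × 10^-7 × 0.056) = 7.48 × 10^-5 M
pH = −log(7.48 × 10^-5) = 4.13

pH = 4.13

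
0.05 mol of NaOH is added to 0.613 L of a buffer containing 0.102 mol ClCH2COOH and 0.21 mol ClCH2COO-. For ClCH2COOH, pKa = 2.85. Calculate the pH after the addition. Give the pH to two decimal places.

pH = 3.55

After neutralization: n(ClCH2COOH) = 0.052 mol, n(ClCH2COO-) = 0.26 mol.
pH = pKa + log(n_ClCH2COO-/n_ClCH2COOH) = 2.85 + log(0.26/0.052) = 2.85 + (+0.699)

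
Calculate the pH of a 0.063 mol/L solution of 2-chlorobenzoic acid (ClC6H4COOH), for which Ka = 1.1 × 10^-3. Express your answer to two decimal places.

ClC6H4COOH ⇌ ClC6H4COO- + H+
Ka = x²/(0.063 − x) = 1.1 × 10^-3
Here C₀/Ka ≈ 57.3, so the small-x approximation fails. Use the quadratic:
x = (−Ka + √(Ka² + 4·Ka·C₀))/2 = 7.79 × 10^-3 M
pH = −log(7.79 × 10^-3) = 2.11

pH = 2.11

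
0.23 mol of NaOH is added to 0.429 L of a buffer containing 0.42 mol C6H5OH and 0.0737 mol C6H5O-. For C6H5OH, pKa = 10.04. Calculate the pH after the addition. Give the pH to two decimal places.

pH = 10.24

OH- converts C6H5OH to C6H5O-: C6H5OH → 0.19 mol, C6H5O- → 0.304 mol.
Henderson–Hasselbalch with mole ratio 0.304/0.19: pH = 10.04 + (+0.204)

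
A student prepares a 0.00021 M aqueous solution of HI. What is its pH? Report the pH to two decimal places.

pH = 3.68

HI is a strong acid and dissociates completely, so [H+] = 0.00021 M.
pH = -log(0.00021) = 3.68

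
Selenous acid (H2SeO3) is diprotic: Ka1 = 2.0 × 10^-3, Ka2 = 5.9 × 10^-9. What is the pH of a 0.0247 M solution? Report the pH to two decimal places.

Since Ka1 ≫ Ka2, the first ionization dominates [H+].
Ka1 = x²/(0.0247 − x) = 2.0 × 10^-3
Solving the quadratic: x = (−Ka1 + √(Ka1² + 4·Ka1·C₀))/2 = 6.10 × 10^-3 M
pH = −log(6.10 × 10^-3) = 2.21

pH = 2.21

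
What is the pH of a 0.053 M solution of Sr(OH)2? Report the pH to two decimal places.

Sr(OH)2 is a strong base (each formula unit releases 2 OH-); [OH-] = 0.106 M.
pOH = -log(0.106) = 0.97
pH = 14.00 - 0.97 = 13.03

pH = 13.03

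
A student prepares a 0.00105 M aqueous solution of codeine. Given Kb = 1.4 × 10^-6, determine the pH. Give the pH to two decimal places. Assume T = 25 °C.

C18H21NO3 + H2O ⇌ C18H22NO3+ + OH-
From the ICE table, Kb = x²/(0.00105 − x) = 1.4 × 10^-6.
Assume x ≪ 0.00105: x ≈ √(1.4 × 10^-6 × 0.00105) = 3.83 × 10^-5 M
(x/C₀ = 3.7% < 5%, so the approximation holds.)
pOH = 4.42, so pH = 14.00 − pOH = 9.58

pH = 9.58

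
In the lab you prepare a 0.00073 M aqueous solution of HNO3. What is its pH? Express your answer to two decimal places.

pH = 3.14

HNO3 is a strong acid and dissociates completely, so [H+] = 0.00073 M.
pH = -log(0.00073) = 3.14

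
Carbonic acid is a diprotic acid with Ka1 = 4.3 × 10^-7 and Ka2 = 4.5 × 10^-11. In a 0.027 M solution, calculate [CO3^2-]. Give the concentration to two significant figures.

First ionization gives [H+] ≈ [HCO3-] = 1.08 × 10^-4 M.
Second step: Ka2 = [H+][CO3^2-]/[HCO3-] ≈ [CO3^2-] (since [H+] ≈ [HCO3-]).
So [CO3^2-] ≈ Ka2.

4.5 × 10^-11 M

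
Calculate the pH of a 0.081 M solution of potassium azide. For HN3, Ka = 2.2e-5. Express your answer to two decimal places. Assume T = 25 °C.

N3- is the conjugate base of the weak acid HN3.
Kb = Kw/Ka = 1.0×10^-14 / 2.2 × 10^-5 = 4.55 × 10^-10
Kb = x²/(0.081 − x) = 4.55 × 10^-10
Assume x ≪ 0.081: x ≈ √(4.55 × 10^-10 × 0.081) = 6.07 × 10^-6 M
(x/C₀ = 0.0075% < 5%, so the approximation holds.)
pOH = −log(6.07 × 10^-6) = 5.22; pH = 14.00 − 5.22 = 8.78

pH = 8.78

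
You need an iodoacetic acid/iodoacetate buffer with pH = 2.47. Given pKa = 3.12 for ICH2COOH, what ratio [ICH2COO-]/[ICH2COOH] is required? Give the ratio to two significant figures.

pH = pKa + log(r) ⇒ log(r) = 2.47 − 3.12 = -0.65
r = [ICH2COO-]/[ICH2COOH] = 10^(-0.65) = 0.224

ratio = 0.22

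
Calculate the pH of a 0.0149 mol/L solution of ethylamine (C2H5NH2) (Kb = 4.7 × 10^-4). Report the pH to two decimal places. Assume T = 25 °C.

C2H5NH2 + H2O ⇌ C2H5NH3+ + OH-
From the ICE table, Kb = x²/(0.0149 − x) = 4.7 × 10^-4.
Here C₀/Kb ≈ 31.7, so the small-x approximation fails. Use the quadratic:
x = (−Kb + √(Kb² + 4·Kb·C₀))/2 = 2.42 × 10^-3 M
pOH = −log(2.42 × 10^-3) = 2.62; pH = 14.00 − 2.62 = 11.38

pH = 11.38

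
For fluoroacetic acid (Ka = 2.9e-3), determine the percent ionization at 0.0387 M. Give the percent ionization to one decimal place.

23.9%

FCH2COOH ⇌ FCH2COO- + H+; let x = [H+] at equilibrium.
Solve x² + 0.0029x − 0.000112 = 0 → x = 9.24 × 10^-3 M
% ionization = x/C₀ × 100% = 9.24 × 10^-3/0.0387 × 100% = 23.9%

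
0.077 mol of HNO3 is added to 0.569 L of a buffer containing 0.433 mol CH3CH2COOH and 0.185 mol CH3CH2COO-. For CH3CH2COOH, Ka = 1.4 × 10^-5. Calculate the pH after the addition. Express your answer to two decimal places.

After neutralization: n(CH3CH2COOH) = 0.51 mol, n(CH3CH2COO-) = 0.108 mol.
pKa = −log(1.4 × 10^-5) = 4.854
pH = pKa + log([A⁻]/[HA]) = 4.854 + log(0.108/0.51) = 4.854 -0.674

pH = 4.18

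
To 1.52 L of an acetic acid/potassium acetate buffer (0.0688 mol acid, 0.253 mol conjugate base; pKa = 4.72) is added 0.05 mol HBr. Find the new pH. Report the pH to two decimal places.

pH = 4.95

After neutralization: n(CH3COOH) = 0.119 mol, n(CH3COO-) = 0.203 mol.
Henderson–Hasselbalch with mole ratio 0.203/0.119: pH = 4.72 + (+0.232)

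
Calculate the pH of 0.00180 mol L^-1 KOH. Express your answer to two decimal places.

pH = 11.26

KOH is a strong base; [OH-] = 0.0018 M.
pOH = -log(0.0018) = 2.74
pH = 14.00 - 2.74 = 11.26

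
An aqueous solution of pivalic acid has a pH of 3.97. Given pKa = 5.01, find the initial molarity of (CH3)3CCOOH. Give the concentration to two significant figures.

C₀ = 1.3 × 10^-3 M

[H+] = 10^(-3.97) = 1.07 × 10^-4 M = x
Ka = 10^(−5.01) = 9.77 × 10^-6
Ka = x²/(C₀ − x) ⇒ C₀ = x + x²/Ka
C₀ = 1.07 × 10^-4 + (1.07 × 10^-4)²/(9.77 × 10^-6) = 1.28 × 10^-3 M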